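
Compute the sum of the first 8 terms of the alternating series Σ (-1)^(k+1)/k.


S = 1 - 1/2 + 1/3 - 1/4 + 1/5 - 1/6 + 1/7 - 1/8
= 0.6345
(Full series converges to +ln(2) ≈ +0.6931)

S_8 = 0.6345


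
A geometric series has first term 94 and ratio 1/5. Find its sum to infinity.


S∞ = a₁/(1-r) = 94/(1 - 1/5)
= 94/(4/5)
= 235/2

S∞ = 235/2


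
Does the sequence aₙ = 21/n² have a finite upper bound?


a₁ = 21, a₂ = 21/4, a₃ = 21/9, ...
0 < aₙ ≤ 21 for all n ≥ 1
The sequence IS bounded

Bounded (0 < aₙ ≤ 21)


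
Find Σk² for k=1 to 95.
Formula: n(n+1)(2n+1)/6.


n = 95
n(n+1)(2n+1)/6 = 95×96×191/6
= 1741920/6 = 290320

Σk² = 290320


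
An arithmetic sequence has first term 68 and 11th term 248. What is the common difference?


d = (aₙ - a₁)/(n-1)
= (248 - 68)/(11-1)
= 180/10 = 18

d = 18


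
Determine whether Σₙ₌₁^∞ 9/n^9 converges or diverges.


p-series test: Σ c/n^p converges if p > 1, diverges if p ≤ 1 (constant c > 0 doesn't affect convergence).
p = 9
9 > 1 → CONVERGES

Converges (p = 9 > 1)


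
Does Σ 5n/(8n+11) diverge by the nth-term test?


lim(n→∞) 5n/(8n+11) = 5/8 = 5/8  (divide numerator and denominator by n)
lim aₙ = 5/8 ≠ 0 → series DIVERGES

Diverges (lim aₙ = 5/8 ≠ 0)


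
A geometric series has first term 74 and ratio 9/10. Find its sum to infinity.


S∞ = a₁/(1-r) = 74/(1 - 9/10)
= 74/(1/10)
= 740

S∞ = 740


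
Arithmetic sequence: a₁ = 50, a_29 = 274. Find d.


d = (aₙ - a₁)/(n-1)
= (274 - 50)/(29-1)
= 224/28 = 8

d = 8


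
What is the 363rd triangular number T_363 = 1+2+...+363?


n(n+1)/2 = 363×364/2 = 132132/2 = 66066

Σk = 66066


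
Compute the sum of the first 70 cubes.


n(n+1)/2 = 70×71/2 = 2485
Σk³ = 2485² = 6175225

Σk³ = 6175225


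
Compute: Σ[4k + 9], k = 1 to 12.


Σ(4k+9) = 4·Σk + 9·n
= 4·78 + 9·12
= 312 + 108 = 420

Σ = 420


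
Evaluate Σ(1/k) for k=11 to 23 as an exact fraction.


Σₖ₌11^23 1/k = 1/11 + 1/12 + 1/13 + ... + 1/23
= 4311885041/5354228880
≈ 0.8053

Sum = 4311885041/5354228880 ≈ 0.8053


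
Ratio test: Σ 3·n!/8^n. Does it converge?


aₙ = 3·n!/8^n
a_{n+1}/aₙ = (n+1)!/8^(n+1) × 8^n/n!  (constant 3 cancels)
= (n+1)/8
L = lim(n→∞) (n+1)/8 = ∞
L > 1 → series DIVERGES

Diverges (ratio test: L = ∞ > 1)


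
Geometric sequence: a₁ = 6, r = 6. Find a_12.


aₙ = a₁·r^(n-1)
= 6×6^11
= 6×362797056
= 2176782336

a_12 = 2176782336


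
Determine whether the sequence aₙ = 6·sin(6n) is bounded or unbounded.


For all n, -1 ≤ sin(6n) ≤ 1, so -6 ≤ 6·sin(6n) ≤ 6
Lower bound: -6, Upper bound: 6
The sequence IS bounded

Bounded (-6 ≤ aₙ ≤ 6)


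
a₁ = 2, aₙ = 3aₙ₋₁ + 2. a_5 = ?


Computing step by step:
a_1 = 2
a_2 = 8
a_3 = 26
a_4 = 80
a_5 = 242


a_5 = 242


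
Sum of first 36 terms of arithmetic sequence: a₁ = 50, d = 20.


aₙ = 50 + (36-1)×20 = 750
Sₙ = n(a₁+aₙ)/2 = 36×(50+750)/2
= 36×800/2 = 14400

S_36 = 14400


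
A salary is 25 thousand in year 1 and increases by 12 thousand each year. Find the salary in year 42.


aₙ = a₁ + (n-1)d
= 25 + (42-1)×12
= 25 + 492
= 517

a_42 = 517


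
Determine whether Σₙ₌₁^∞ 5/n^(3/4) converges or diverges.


p-series test: Σ c/n^p converges if p > 1, diverges if p ≤ 1 (constant c > 0 doesn't affect convergence).
p = 3/4
3/4 ≤ 1 → DIVERGES

Diverges (p = 3/4 ≤ 1)


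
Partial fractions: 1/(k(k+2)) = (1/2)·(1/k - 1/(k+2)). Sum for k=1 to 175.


1/(k(k+2)) = (1/2)·(1/k - 1/(k+2)) (partial fractions)
Telescoping: Σ = (1/2)·(1 + 1/2 - 1/176 - 1/177) = 46375/62304

Sum = 46375/62304


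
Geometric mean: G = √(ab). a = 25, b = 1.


GM = √(25×1) = √25 = 5

GM = 5


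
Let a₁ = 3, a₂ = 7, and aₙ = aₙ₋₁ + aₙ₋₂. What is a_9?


Computing iteratively: 3, 7, 10, 17, 27, 44, 71, 115, 186
a_9 = 186

a_9 = 186


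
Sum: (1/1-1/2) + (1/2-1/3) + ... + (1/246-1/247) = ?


Telescoping: adjacent terms cancel.
= 1/1 - 1/247
= 1 - 1/247 = 246/247

Sum = 246/247


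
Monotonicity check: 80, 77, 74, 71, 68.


Differences: -3, -3, -3, -3
All differences < 0 → strictly DECREASING

Monotonically decreasing


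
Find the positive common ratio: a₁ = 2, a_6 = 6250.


r^(n-1) = aₙ/a₁
r^5 = 6250/2 = 3125
r = 3125^(1/5)
= 5

r = 5


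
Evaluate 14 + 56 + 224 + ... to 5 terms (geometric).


Sₙ = 14×(4^5 - 1)/(4 - 1)
= 14×(1024 - 1)/3
= 14×1023/3
= 4774

S_5 = 4774


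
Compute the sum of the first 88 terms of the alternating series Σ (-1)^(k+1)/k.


S = 1 - 1/2 + 1/3 - 1/4 + 1/5 - 1/6 + 1/7 - 1/8 ± ...
= 0.6875
(Full series converges to +ln(2) ≈ +0.6931)

S_88 = 0.6875


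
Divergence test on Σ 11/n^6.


lim(n→∞) 11/n^6 = 0
lim aₙ = 0 → nth-term test is INCONCLUSIVE
(Need other tests; this is actually a convergent p-series with p=6 > 1)

Inconclusive (lim aₙ = 0; need another test)


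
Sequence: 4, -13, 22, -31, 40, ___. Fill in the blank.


Pattern: alternating sign, magnitude arithmetic (d=9)
Terms: 4, -13, 22, -31, 40
Next term = -49

Next term = -49


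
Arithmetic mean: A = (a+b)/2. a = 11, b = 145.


AM = (11 + 145)/2 = 156/2 = 78

AM = 78


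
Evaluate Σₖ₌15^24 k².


Σₖ₌15^24 k² = Σₖ₌₁^24 k² − Σₖ₌₁^14 k²
= 24·25·49/6 − 14·15·29/6
= 4900 − 1015 = 3885

Σk² = 3885


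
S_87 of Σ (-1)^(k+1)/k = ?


S = 1 - 1/2 + 1/3 - 1/4 + 1/5 - 1/6 + 1/7 - 1/8 ± ...
= 0.6989
(Full series converges to +ln(2) ≈ +0.6931)

S_87 = 0.6989


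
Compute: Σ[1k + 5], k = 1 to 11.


Σ(1k+5) = 1·Σk + 5·n
= 1·66 + 5·11
= 66 + 55 = 121

Σ = 121


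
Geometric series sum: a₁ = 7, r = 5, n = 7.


Sₙ = 7×(5^7 - 1)/(5 - 1)
= 7×(78125 - 1)/4
= 7×78124/4
= 136717

S_7 = 136717


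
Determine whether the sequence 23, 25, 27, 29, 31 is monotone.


Differences: 2, 2, 2, 2
All differences > 0 → strictly INCREASING

Monotonically increasing


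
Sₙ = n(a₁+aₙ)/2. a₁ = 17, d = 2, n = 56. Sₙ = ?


aₙ = 17 + (56-1)×2 = 127
Sₙ = n(a₁+aₙ)/2 = 56×(17+127)/2
= 56×144/2 = 4032

S_56 = 4032


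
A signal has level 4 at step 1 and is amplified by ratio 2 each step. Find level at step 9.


aₙ = a₁·r^(n-1)
= 4×2^8
= 4×256
= 1024

a_9 = 1024


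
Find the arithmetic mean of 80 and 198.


AM = (80 + 198)/2 = 278/2 = 139

AM = 139


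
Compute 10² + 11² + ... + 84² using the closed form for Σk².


Σₖ₌10^84 k² = Σₖ₌₁^84 k² − Σₖ₌₁^9 k²
= 84·85·169/6 − 9·10·19/6
= 201110 − 285 = 200825

Σk² = 200825


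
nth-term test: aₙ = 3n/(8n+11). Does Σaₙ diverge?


lim(n→∞) 3n/(8n+11) = 3/8 = 3/8  (divide numerator and denominator by n)
lim aₙ = 3/8 ≠ 0 → series DIVERGES

Diverges (lim aₙ = 3/8 ≠ 0)


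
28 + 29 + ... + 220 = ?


Σₖ₌28^220 k = Σₖ₌₁^220 k − Σₖ₌₁^27 k
= 220·221/2 − 27·28/2
= 24310 − 378 = 23932

Σk = 23932


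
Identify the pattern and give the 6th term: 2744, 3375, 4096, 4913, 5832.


Pattern: perfect cubes: n³
Terms: 2744, 3375, 4096, 4913, 5832
Next term = 6859

Next term = 6859


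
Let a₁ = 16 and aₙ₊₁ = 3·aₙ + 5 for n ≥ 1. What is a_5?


Computing step by step:
a_1 = 16
a_2 = 53
a_3 = 164
a_4 = 497
a_5 = 1496


a_5 = 1496


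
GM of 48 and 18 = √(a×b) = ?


GM = √(48×18) = √864 = 29.3939

GM = 29.3939


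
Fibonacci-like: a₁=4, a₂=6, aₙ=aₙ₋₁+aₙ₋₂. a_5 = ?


Computing iteratively: 4, 6, 10, 16, 26
a_5 = 26

a_5 = 26


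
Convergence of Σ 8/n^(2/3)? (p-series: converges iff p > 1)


p-series test: Σ c/n^p converges if p > 1, diverges if p ≤ 1 (constant c > 0 doesn't affect convergence).
p = 2/3
2/3 ≤ 1 → DIVERGES

Diverges (p = 2/3 ≤ 1)


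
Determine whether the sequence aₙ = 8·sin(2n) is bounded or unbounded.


For all n, -1 ≤ sin(2n) ≤ 1, so -8 ≤ 8·sin(2n) ≤ 8
Lower bound: -8, Upper bound: 8
The sequence IS bounded

Bounded (-8 ≤ aₙ ≤ 8)


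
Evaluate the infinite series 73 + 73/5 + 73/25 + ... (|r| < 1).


S∞ = a₁/(1-r) = 73/(1 - 1/5)
= 73/(4/5)
= 365/4

S∞ = 365/4


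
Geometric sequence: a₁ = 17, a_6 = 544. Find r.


r^(n-1) = aₙ/a₁
r^5 = 544/17 = 32
r = 32^(1/5)
= 2

r = 2


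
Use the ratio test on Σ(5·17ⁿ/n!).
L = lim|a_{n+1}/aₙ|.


aₙ = 5·17^n/n!
a_{n+1}/aₙ = 17^(n+1)/(n+1)! × n!/17^n  (constant 5 cancels)
= 17/(n+1)
L = lim(n→∞) 17/(n+1) = 0
L < 1 → series CONVERGES

Converges (ratio test: L = 0 < 1)


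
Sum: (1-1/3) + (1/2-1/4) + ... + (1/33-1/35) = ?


Telescoping with gap 2: two head and two tail terms survive.
= (1 + 1/2) - (1/34 + 1/35)
= 3/2 - 1/34 - 1/35 = 858/595

Sum = 858/595


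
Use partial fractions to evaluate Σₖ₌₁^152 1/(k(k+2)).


1/(k(k+2)) = (1/2)·(1/k - 1/(k+2)) (partial fractions)
Telescoping: Σ = (1/2)·(1 + 1/2 - 1/153 - 1/154) = 8759/11781

Sum = 8759/11781


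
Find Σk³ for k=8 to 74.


Σₖ₌8^74 k³ = [74·75/2]² − [7·8/2]²
= 7700625 − 784 = 7699841

Σk³ = 7699841


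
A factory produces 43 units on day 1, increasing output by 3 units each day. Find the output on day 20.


aₙ = a₁ + (n-1)d
= 43 + (20-1)×3
= 43 + 57
= 100

a_20 = 100


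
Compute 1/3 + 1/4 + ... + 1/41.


Σₖ₌3^41 1/k = 1/3 + 1/4 + 1/5 + ... + 1/41
= 55819190615098733/19914562703599200
≈ 2.8029

Sum = 55819190615098733/19914562703599200 ≈ 2.8029


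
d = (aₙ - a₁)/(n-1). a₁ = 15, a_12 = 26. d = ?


d = (aₙ - a₁)/(n-1)
= (26 - 15)/(12-1)
= 11/11 = 1

d = 1


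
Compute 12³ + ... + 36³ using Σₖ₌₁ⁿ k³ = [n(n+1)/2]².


Σₖ₌12^36 k³ = [36·37/2]² − [11·12/2]²
= 443556 − 4356 = 439200

Σk³ = 439200


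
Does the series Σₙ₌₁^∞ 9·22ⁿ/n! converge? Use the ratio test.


aₙ = 9·22^n/n!
a_{n+1}/aₙ = 22^(n+1)/(n+1)! × n!/22^n  (constant 9 cancels)
= 22/(n+1)
L = lim(n→∞) 22/(n+1) = 0
L < 1 → series CONVERGES

Converges (ratio test: L = 0 < 1)


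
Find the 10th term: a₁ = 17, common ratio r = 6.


aₙ = a₁·r^(n-1)
= 17×6^9
= 17×10077696
= 171320832

a_10 = 171320832


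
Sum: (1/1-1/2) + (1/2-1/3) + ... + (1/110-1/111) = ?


Telescoping: adjacent terms cancel.
= 1/1 - 1/111
= 1 - 1/111 = 110/111

Sum = 110/111


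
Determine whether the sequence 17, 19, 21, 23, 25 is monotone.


Differences: 2, 2, 2, 2
All differences > 0 → strictly INCREASING

Monotonically increasing


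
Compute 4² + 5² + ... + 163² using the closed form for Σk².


Σₖ₌4^163 k² = Σₖ₌₁^163 k² − Σₖ₌₁^3 k²
= 163·164·327/6 − 3·4·7/6
= 1456894 − 14 = 1456880

Σk² = 1456880


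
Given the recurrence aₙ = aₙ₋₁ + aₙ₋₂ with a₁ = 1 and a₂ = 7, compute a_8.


Computing iteratively: 1, 7, 8, 15, 23, 38, 61, 99
a_8 = 99

a_8 = 99


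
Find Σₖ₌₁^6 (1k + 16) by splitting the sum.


Σ(1k+16) = 1·Σk + 16·n
= 1·21 + 16·6
= 21 + 96 = 117

Σ = 117


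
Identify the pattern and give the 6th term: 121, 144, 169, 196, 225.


Pattern: perfect squares: n²
Terms: 121, 144, 169, 196, 225
Next term = 256

Next term = 256


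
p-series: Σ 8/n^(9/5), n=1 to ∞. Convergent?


p-series test: Σ c/n^p converges if p > 1, diverges if p ≤ 1 (constant c > 0 doesn't affect convergence).
p = 9/5
9/5 > 1 → CONVERGES

Converges (p = 9/5 > 1)


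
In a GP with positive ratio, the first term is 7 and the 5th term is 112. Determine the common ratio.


r^(n-1) = aₙ/a₁
r^4 = 112/7 = 16
r = 16^(1/4)
= ±2; taking r > 0 gives r = 2

r = 2


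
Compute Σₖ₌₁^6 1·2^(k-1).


Sₙ = 1×(2^6 - 1)/(2 - 1)
= 1×(64 - 1)/1
= 1×63/1
= 63

S_6 = 63


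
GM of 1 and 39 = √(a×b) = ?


GM = √(1×39) = √39 = 6.245

GM = 6.245


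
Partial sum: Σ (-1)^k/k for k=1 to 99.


S = -1 + 1/2 - 1/3 + 1/4 - 1/5 + 1/6 - 1/7 + 1/8 ± ...
= -0.6982
(Full series converges to -ln(2) ≈ -0.6931)

S_99 = -0.6982


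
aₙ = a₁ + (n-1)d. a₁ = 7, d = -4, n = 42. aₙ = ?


aₙ = a₁ + (n-1)d
= 7 + (42-1)×-4
= 7 - 164
= -157

a_42 = -157


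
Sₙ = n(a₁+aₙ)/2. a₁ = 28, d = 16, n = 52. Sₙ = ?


aₙ = 28 + (52-1)×16 = 844
Sₙ = n(a₁+aₙ)/2 = 52×(28+844)/2
= 52×872/2 = 22672

S_52 = 22672


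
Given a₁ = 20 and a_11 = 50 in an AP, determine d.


d = (aₙ - a₁)/(n-1)
= (50 - 20)/(11-1)
= 30/10 = 3

d = 3


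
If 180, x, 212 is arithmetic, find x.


AM = (180 + 212)/2 = 392/2 = 196

AM = 196


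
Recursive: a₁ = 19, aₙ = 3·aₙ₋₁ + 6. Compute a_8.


Computing step by step:
a_1 = 19
a_2 = 63
a_3 = 195
a_4 = 591
a_5 = 1779
a_6 = 5343
a_7 = 16035
a_8 = 48111


a_8 = 48111


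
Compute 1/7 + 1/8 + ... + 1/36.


Σₖ₌7^36 1/k = 1/7 + 1/8 + 1/9 + ... + 1/36
= 22639315926589/13127595717600
≈ 1.7246

Sum = 22639315926589/13127595717600 ≈ 1.7246


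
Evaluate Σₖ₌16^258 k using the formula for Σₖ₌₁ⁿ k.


Σₖ₌16^258 k = Σₖ₌₁^258 k − Σₖ₌₁^15 k
= 258·259/2 − 15·16/2
= 33411 − 120 = 33291

Σk = 33291


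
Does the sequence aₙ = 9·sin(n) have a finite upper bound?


For all n, -1 ≤ sin(n) ≤ 1, so -9 ≤ 9·sin(n) ≤ 9
Lower bound: -9, Upper bound: 9
The sequence IS bounded

Bounded (-9 ≤ aₙ ≤ 9)


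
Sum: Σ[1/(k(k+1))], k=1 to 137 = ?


1/(k(k+1)) = 1/k - 1/(k+1) (partial fractions)
Telescoping: Σ = 1 - 1/138 = 137/138

Sum = 137/138


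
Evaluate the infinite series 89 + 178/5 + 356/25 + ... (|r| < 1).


S∞ = a₁/(1-r) = 89/(1 - 2/5)
= 89/(3/5)
= 445/3

S∞ = 445/3


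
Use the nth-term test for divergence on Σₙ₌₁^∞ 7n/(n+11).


lim(n→∞) 7n/(n+11) = 7/1 = 7  (divide numerator and denominator by n)
lim aₙ = 7 ≠ 0 → series DIVERGES

Diverges (lim aₙ = 7 ≠ 0)


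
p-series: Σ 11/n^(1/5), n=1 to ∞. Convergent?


p-series test: Σ c/n^p converges if p > 1, diverges if p ≤ 1 (constant c > 0 doesn't affect convergence).
p = 1/5
1/5 ≤ 1 → DIVERGES

Diverges (p = 1/5 ≤ 1)


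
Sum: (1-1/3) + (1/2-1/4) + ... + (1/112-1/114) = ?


Telescoping with gap 2: two head and two tail terms survive.
= (1 + 1/2) - (1/113 + 1/114)
= 3/2 - 1/113 - 1/114 = 9548/6441

Sum = 9548/6441


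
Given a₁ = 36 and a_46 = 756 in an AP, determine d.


d = (aₙ - a₁)/(n-1)
= (756 - 36)/(46-1)
= 720/45 = 16

d = 16


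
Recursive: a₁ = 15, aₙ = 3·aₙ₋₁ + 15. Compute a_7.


Computing step by step:
a_1 = 15
a_2 = 60
a_3 = 195
a_4 = 600
a_5 = 1815
a_6 = 5460
a_7 = 16395


a_7 = 16395


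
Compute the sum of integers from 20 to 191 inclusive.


Σₖ₌20^191 k = Σₖ₌₁^191 k − Σₖ₌₁^19 k
= 191·192/2 − 19·20/2
= 18336 − 190 = 18146

Σk = 18146


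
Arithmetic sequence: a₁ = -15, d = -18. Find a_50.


aₙ = a₁ + (n-1)d
= -15 + (50-1)×-18
= -15 - 882
= -897

a_50 = -897


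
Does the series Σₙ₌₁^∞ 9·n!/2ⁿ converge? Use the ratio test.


aₙ = 9·n!/2^n
a_{n+1}/aₙ = (n+1)!/2^(n+1) × 2^n/n!  (constant 9 cancels)
= (n+1)/2
L = lim(n→∞) (n+1)/2 = ∞
L > 1 → series DIVERGES

Diverges (ratio test: L = ∞ > 1)


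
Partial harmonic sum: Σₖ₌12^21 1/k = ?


Σₖ₌12^21 1/k = 1/12 + 1/13 + 1/14 + 1/15 + 1/16 + 1/17 + 1/18 + 1/19 + 1/20 + 1/21
= 13237037/21162960
≈ 0.6255

Sum = 13237037/21162960 ≈ 0.6255


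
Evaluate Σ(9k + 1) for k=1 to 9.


Σ(9k+1) = 9·Σk + 1·n
= 9·45 + 1·9
= 405 + 9 = 414

Σ = 414


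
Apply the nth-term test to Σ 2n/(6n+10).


lim(n→∞) 2n/(6n+10) = 2/6 = 1/3  (divide numerator and denominator by n)
lim aₙ = 1/3 ≠ 0 → series DIVERGES

Diverges (lim aₙ = 1/3 ≠ 0)


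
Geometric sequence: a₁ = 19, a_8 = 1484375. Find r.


r^(n-1) = aₙ/a₁
r^7 = 1484375/19 = 78125
r = 78125^(1/7)
= 5

r = 5


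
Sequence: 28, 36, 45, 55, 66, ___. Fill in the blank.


Pattern: triangular numbers: n(n+1)/2
Terms: 28, 36, 45, 55, 66
Next term = 78

Next term = 78


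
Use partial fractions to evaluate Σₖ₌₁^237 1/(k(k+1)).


1/(k(k+1)) = 1/k - 1/(k+1) (partial fractions)
Telescoping: Σ = 1 - 1/238 = 237/238

Sum = 237/238


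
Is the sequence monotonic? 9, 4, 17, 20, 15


Differences: -5, 13, 3, -5
Difference at position 2 is +13 (> 0) but position 1 is -5 (< 0) — sequence both rises and falls
→ NOT monotonic

Not monotonic


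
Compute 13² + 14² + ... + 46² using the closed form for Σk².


Σₖ₌13^46 k² = Σₖ₌₁^46 k² − Σₖ₌₁^12 k²
= 46·47·93/6 − 12·13·25/6
= 33511 − 650 = 32861

Σk² = 32861


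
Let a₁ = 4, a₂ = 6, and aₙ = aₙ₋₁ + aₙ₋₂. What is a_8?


Computing iteratively: 4, 6, 10, 16, 26, 42, 68, 110
a_8 = 110

a_8 = 110


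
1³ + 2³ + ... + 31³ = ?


n(n+1)/2 = 31×32/2 = 496
Σk³ = 496² = 246016

Σk³ = 246016


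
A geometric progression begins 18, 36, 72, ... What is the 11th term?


aₙ = a₁·r^(n-1)
= 18×2^10
= 18×1024
= 18432

a_11 = 18432


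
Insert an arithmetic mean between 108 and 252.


AM = (108 + 252)/2 = 360/2 = 180

AM = 180


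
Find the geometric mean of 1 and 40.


GM = √(1×40) = √40 = 6.3246

GM = 6.3246


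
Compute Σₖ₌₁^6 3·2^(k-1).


Sₙ = 3×(2^6 - 1)/(2 - 1)
= 3×(64 - 1)/1
= 3×63/1
= 189

S_6 = 189


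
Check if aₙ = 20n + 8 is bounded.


aₙ = 20n + 8 → as n→∞, aₙ→∞
No finite upper bound exists
The sequence is UNBOUNDED

Unbounded (aₙ → ∞ as n → ∞)


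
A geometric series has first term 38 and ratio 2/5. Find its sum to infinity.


S∞ = a₁/(1-r) = 38/(1 - 2/5)
= 38/(3/5)
= 190/3

S∞ = 190/3


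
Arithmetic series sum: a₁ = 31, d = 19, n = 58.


aₙ = 31 + (58-1)×19 = 1114
Sₙ = n(a₁+aₙ)/2 = 58×(31+1114)/2
= 58×1145/2 = 33205

S_58 = 33205


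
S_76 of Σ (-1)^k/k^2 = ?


S = -1 + 1/4 - 1/9 + 1/16 - 1/25 + 1/36 - 1/49 + 1/64 ± ...
= -0.8224
(Full series converges to -π²/12 ≈ -0.8225)

S_76 = -0.8224


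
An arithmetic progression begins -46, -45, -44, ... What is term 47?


aₙ = a₁ + (n-1)d
= -46 + (47-1)×1
= -46 + 46
= 0

a_47 = 0


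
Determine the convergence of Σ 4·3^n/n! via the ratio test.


aₙ = 4·3^n/n!
a_{n+1}/aₙ = 3^(n+1)/(n+1)! × n!/3^n  (constant 4 cancels)
= 3/(n+1)
L = lim(n→∞) 3/(n+1) = 0
L < 1 → series CONVERGES

Converges (ratio test: L = 0 < 1)


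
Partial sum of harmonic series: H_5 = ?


H_5 = 1/1 + 1/2 + 1/3 + 1/4 + 1/5
= 137/60
≈ 2.2833

H_5 = 137/60 ≈ 2.2833


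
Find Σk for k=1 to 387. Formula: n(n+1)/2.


n(n+1)/2 = 387×388/2 = 150156/2 = 75078

Σk = 75078


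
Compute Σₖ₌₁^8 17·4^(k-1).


Sₙ = 17×(4^8 - 1)/(4 - 1)
= 17×(65536 - 1)/3
= 17×65535/3
= 371365

S_8 = 371365


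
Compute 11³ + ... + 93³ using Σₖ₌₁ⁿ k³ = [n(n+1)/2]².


Σₖ₌11^93 k³ = [93·94/2]² − [10·11/2]²
= 19105641 − 3025 = 19102616

Σk³ = 19102616


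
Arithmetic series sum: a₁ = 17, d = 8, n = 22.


aₙ = 17 + (22-1)×8 = 185
Sₙ = n(a₁+aₙ)/2 = 22×(17+185)/2
= 22×202/2 = 2222

S_22 = 2222


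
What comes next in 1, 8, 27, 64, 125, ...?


Pattern: perfect cubes: n³
Terms: 1, 8, 27, 64, 125
Next term = 216

Next term = 216


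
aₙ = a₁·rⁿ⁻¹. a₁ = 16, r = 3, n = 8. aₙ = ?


aₙ = a₁·r^(n-1)
= 16×3^7
= 16×2187
= 34992

a_8 = 34992


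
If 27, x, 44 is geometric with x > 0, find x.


GM = √(27×44) = √1188 = 34.4674

GM = 34.4674


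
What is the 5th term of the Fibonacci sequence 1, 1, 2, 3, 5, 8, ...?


Fibonacci sequence: 1, 1, 2, 3, 5
F(5) = 5

F(5) = 5


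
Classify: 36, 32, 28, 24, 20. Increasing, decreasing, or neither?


Differences: -4, -4, -4, -4
All differences < 0 → strictly DECREASING

Monotonically decreasing


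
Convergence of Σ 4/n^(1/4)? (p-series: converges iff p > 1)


p-series test: Σ c/n^p converges if p > 1, diverges if p ≤ 1 (constant c > 0 doesn't affect convergence).
p = 1/4
1/4 ≤ 1 → DIVERGES

Diverges (p = 1/4 ≤ 1)


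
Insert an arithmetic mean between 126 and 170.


AM = (126 + 170)/2 = 296/2 = 148

AM = 148


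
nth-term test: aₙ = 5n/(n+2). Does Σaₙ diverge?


lim(n→∞) 5n/(n+2) = 5/1 = 5  (divide numerator and denominator by n)
lim aₙ = 5 ≠ 0 → series DIVERGES

Diverges (lim aₙ = 5 ≠ 0)


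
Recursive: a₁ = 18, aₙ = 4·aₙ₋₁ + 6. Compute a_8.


Computing step by step:
a_1 = 18
a_2 = 78
a_3 = 318
a_4 = 1278
a_5 = 5118
a_6 = 20478
a_7 = 81918
a_8 = 327678


a_8 = 327678


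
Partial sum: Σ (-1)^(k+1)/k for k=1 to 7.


S = 1 - 1/2 + 1/3 - 1/4 + 1/5 - 1/6 + 1/7
= 0.7595
(Full series converges to +ln(2) ≈ +0.6931)

S_7 = 0.7595


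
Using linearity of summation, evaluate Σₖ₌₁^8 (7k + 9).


Σ(7k+9) = 7·Σk + 9·n
= 7·36 + 9·8
= 252 + 72 = 324

Σ = 324


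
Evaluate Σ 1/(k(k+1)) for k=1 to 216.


1/(k(k+1)) = 1/k - 1/(k+1) (partial fractions)
Telescoping: Σ = 1 - 1/217 = 216/217

Sum = 216/217


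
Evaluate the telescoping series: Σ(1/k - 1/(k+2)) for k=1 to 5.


Telescoping with gap 2: two head and two tail terms survive.
= (1 + 1/2) - (1/6 + 1/7)
= 3/2 - 1/6 - 1/7 = 25/21

Sum = 25/21


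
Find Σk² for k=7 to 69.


Σₖ₌7^69 k² = Σₖ₌₁^69 k² − Σₖ₌₁^6 k²
= 69·70·139/6 − 6·7·13/6
= 111895 − 91 = 111804

Σk² = 111804


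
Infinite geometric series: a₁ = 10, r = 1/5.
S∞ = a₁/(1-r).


S∞ = a₁/(1-r) = 10/(1 - 1/5)
= 10/(4/5)
= 25/2

S∞ = 25/2


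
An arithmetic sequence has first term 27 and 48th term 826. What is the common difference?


d = (aₙ - a₁)/(n-1)
= (826 - 27)/(48-1)
= 799/47 = 17

d = 17


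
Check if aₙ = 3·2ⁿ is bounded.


aₙ = 3·2ⁿ → as n→∞, aₙ→∞ (since base 2 > 1)
No finite upper bound exists
The sequence is UNBOUNDED

Unbounded (aₙ → ∞ as n → ∞)


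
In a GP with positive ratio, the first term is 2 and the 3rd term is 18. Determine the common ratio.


r^(n-1) = aₙ/a₁
r^2 = 18/2 = 9
r = 9^(1/2)
= ±3; taking r > 0 gives r = 3

r = 3


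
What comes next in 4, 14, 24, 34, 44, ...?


Pattern: arithmetic (d=10)
Terms: 4, 14, 24, 34, 44
Next term = 54

Next term = 54


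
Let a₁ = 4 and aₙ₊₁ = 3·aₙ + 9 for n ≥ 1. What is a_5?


Computing step by step:
a_1 = 4
a_2 = 21
a_3 = 72
a_4 = 225
a_5 = 684


a_5 = 684


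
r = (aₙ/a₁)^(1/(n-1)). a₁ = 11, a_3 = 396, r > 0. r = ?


r^(n-1) = aₙ/a₁
r^2 = 396/11 = 36
r = 36^(1/2)
= ±6; taking r > 0 gives r = 6

r = 6


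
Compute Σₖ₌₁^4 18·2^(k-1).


Sₙ = 18×(2^4 - 1)/(2 - 1)
= 18×(16 - 1)/1
= 18×15/1
= 270

S_4 = 270


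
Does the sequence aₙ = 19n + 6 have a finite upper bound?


aₙ = 19n + 6 → as n→∞, aₙ→∞
No finite upper bound exists
The sequence is UNBOUNDED

Unbounded (aₙ → ∞ as n → ∞)


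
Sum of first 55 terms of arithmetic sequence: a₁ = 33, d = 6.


aₙ = 33 + (55-1)×6 = 357
Sₙ = n(a₁+aₙ)/2 = 55×(33+357)/2
= 55×390/2 = 10725

S_55 = 10725


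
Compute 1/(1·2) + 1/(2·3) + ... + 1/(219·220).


1/(k(k+1)) = 1/k - 1/(k+1) (partial fractions)
Telescoping: Σ = 1 - 1/220 = 219/220

Sum = 219/220


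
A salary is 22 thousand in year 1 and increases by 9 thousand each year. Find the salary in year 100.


aₙ = a₁ + (n-1)d
= 22 + (100-1)×9
= 22 + 891
= 913

a_100 = 913


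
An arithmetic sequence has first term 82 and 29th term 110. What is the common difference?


d = (aₙ - a₁)/(n-1)
= (110 - 82)/(29-1)
= 28/28 = 1

d = 1


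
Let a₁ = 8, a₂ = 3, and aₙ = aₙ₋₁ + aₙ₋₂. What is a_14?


Computing iteratively: 8, 3, 11, 14, 25, 39, 64, 103, 167, 270, 437, 707, ...
a_14 = 1851

a_14 = 1851


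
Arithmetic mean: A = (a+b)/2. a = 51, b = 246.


AM = (51 + 246)/2 = 297/2 = 148.5

AM = 148.5


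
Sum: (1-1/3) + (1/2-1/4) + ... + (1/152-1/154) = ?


Telescoping with gap 2: two head and two tail terms survive.
= (1 + 1/2) - (1/153 + 1/154)
= 3/2 - 1/153 - 1/154 = 17518/11781

Sum = 17518/11781


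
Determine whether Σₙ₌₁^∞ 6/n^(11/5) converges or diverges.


p-series test: Σ c/n^p converges if p > 1, diverges if p ≤ 1 (constant c > 0 doesn't affect convergence).
p = 11/5
11/5 > 1 → CONVERGES

Converges (p = 11/5 > 1)


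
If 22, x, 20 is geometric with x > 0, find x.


GM = √(22×20) = √440 = 20.9762

GM = 20.9762


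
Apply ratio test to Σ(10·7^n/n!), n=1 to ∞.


aₙ = 10·7^n/n!
a_{n+1}/aₙ = 7^(n+1)/(n+1)! × n!/7^n  (constant 10 cancels)
= 7/(n+1)
L = lim(n→∞) 7/(n+1) = 0
L < 1 → series CONVERGES

Converges (ratio test: L = 0 < 1)


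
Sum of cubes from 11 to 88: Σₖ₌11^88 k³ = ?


Σₖ₌11^88 k³ = [88·89/2]² − [10·11/2]²
= 15335056 − 3025 = 15332031

Σk³ = 15332031


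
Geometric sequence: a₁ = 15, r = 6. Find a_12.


aₙ = a₁·r^(n-1)
= 15×6^11
= 15×362797056
= 5441955840

a_12 = 5441955840


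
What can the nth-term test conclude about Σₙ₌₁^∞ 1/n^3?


lim(n→∞) 1/n^3 = 0
lim aₙ = 0 → nth-term test is INCONCLUSIVE
(Need other tests; this is actually a convergent p-series with p=3 > 1)

Inconclusive (lim aₙ = 0; need another test)


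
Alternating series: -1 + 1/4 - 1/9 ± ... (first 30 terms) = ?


S = -1 + 1/4 - 1/9 + 1/16 - 1/25 + 1/36 - 1/49 + 1/64 ± ...
= -0.8219
(Full series converges to -π²/12 ≈ -0.8225)

S_30 = -0.8219


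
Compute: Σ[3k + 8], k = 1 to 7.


Σ(3k+8) = 3·Σk + 8·n
= 3·28 + 8·7
= 84 + 56 = 140

Σ = 140


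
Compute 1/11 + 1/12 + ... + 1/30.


Σₖ₌11^30 1/k = 1/11 + 1/12 + 1/13 + ... + 1/30
= 2482853440057/2329089562800
≈ 1.066

Sum = 2482853440057/2329089562800 ≈ 1.066


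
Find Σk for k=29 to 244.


Σₖ₌29^244 k = Σₖ₌₁^244 k − Σₖ₌₁^28 k
= 244·245/2 − 28·29/2
= 29890 − 406 = 29484

Σk = 29484


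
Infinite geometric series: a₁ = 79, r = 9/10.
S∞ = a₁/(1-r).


S∞ = a₁/(1-r) = 79/(1 - 9/10)
= 79/(1/10)
= 790

S∞ = 790


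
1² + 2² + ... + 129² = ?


n = 129
n(n+1)(2n+1)/6 = 129×130×259/6
= 4343430/6 = 723905

Σk² = 723905


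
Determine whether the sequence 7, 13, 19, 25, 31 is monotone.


Differences: 6, 6, 6, 6
All differences > 0 → strictly INCREASING

Monotonically increasing


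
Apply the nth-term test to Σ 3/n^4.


lim(n→∞) 3/n^4 = 0
lim aₙ = 0 → nth-term test is INCONCLUSIVE
(Need other tests; this is actually a convergent p-series with p=4 > 1)

Inconclusive (lim aₙ = 0; need another test)


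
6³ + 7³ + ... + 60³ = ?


Σₖ₌6^60 k³ = [60·61/2]² − [5·6/2]²
= 3348900 − 225 = 3348675

Σk³ = 3348675


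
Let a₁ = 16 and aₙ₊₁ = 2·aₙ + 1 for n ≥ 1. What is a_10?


Computing step by step:
a_1 = 16
a_2 = 33
a_3 = 67
a_4 = 135
a_5 = 271
a_6 = 543
a_7 = 1087
a_8 = 2175
a_9 = 4351
a_10 = 8703


a_10 = 8703


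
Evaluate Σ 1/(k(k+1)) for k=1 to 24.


1/(k(k+1)) = 1/k - 1/(k+1) (partial fractions)
Telescoping: Σ = 1 - 1/25 = 24/25

Sum = 24/25


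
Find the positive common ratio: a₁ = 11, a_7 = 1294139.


r^(n-1) = aₙ/a₁
r^6 = 1294139/11 = 117649
r = 117649^(1/6)
= ±7; taking r > 0 gives r = 7

r = 7


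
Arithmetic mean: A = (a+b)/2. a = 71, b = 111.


AM = (71 + 111)/2 = 182/2 = 91

AM = 91


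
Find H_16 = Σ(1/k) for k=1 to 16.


H_16 = 1/1 + 1/2 + 1/3 + ... + 1/16
= 2436559/720720
≈ 3.3807

H_16 = 2436559/720720 ≈ 3.3807


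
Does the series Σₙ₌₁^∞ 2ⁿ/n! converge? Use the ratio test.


aₙ = 2^n/n!
a_{n+1}/aₙ = 2^(n+1)/(n+1)! × n!/2^n
= 2/(n+1)
L = lim(n→∞) 2/(n+1) = 0
L < 1 → series CONVERGES

Converges (ratio test: L = 0 < 1)


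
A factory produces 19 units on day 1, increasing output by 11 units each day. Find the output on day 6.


aₙ = a₁ + (n-1)d
= 19 + (6-1)×11
= 19 + 55
= 74

a_6 = 74


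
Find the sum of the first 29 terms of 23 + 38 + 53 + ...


aₙ = 23 + (29-1)×15 = 443
Sₙ = n(a₁+aₙ)/2 = 29×(23+443)/2
= 29×466/2 = 6757

S_29 = 6757


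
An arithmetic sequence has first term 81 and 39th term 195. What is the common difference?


d = (aₙ - a₁)/(n-1)
= (195 - 81)/(39-1)
= 114/38 = 3

d = 3


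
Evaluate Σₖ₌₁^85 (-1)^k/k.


S = -1 + 1/2 - 1/3 + 1/4 - 1/5 + 1/6 - 1/7 + 1/8 ± ...
= -0.699
(Full series converges to -ln(2) ≈ -0.6931)

S_85 = -0.699


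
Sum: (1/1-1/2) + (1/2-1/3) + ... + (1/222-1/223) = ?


Telescoping: adjacent terms cancel.
= 1/1 - 1/223
= 1 - 1/223 = 222/223

Sum = 222/223


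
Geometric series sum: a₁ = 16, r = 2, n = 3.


Sₙ = 16×(2^3 - 1)/(2 - 1)
= 16×(8 - 1)/1
= 16×7/1
= 112

S_3 = 112


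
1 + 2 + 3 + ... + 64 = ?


n(n+1)/2 = 64×65/2 = 4160/2 = 2080

Σk = 2080


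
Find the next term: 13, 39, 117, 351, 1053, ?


Pattern: geometric (r=3)
Terms: 13, 39, 117, 351, 1053
Next term = 3159

Next term = 3159


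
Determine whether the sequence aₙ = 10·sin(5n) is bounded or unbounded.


For all n, -1 ≤ sin(5n) ≤ 1, so -10 ≤ 10·sin(5n) ≤ 10
Lower bound: -10, Upper bound: 10
The sequence IS bounded

Bounded (-10 ≤ aₙ ≤ 10)


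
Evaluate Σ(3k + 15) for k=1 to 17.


Σ(3k+15) = 3·Σk + 15·n
= 3·153 + 15·17
= 459 + 255 = 714

Σ = 714


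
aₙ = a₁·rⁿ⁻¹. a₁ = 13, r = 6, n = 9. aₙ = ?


aₙ = a₁·r^(n-1)
= 13×6^8
= 13×1679616
= 21835008

a_9 = 21835008


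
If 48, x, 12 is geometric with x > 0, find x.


GM = √(48×12) = √576 = 24

GM = 24


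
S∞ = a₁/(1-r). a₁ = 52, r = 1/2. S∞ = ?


S∞ = a₁/(1-r) = 52/(1 - 1/2)
= 52/(1/2)
= 104

S∞ = 104


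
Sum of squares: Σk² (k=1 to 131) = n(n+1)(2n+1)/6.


n = 131
n(n+1)(2n+1)/6 = 131×132×263/6
= 4547796/6 = 757966

Σk² = 757966


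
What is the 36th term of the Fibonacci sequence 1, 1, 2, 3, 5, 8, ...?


Fibonacci sequence: 1, 1, 2, 3, 5, 8, 13, 21, 34, 55, 89, ...
F(36) = 14930352

F(36) = 14930352


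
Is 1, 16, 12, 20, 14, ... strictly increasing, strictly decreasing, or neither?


Differences: 15, -4, 8, -6
Difference at position 1 is +15 (> 0) but position 2 is -4 (< 0) — sequence both rises and falls
→ NOT monotonic

Not monotonic


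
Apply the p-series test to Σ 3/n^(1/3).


p-series test: Σ c/n^p converges if p > 1, diverges if p ≤ 1 (constant c > 0 doesn't affect convergence).
p = 1/3
1/3 ≤ 1 → DIVERGES

Diverges (p = 1/3 ≤ 1)


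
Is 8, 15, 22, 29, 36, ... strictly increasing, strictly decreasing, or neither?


Differences: 7, 7, 7, 7
All differences > 0 → strictly INCREASING

Monotonically increasing


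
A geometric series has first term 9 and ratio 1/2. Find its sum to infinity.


S∞ = a₁/(1-r) = 9/(1 - 1/2)
= 9/(1/2)
= 18

S∞ = 18


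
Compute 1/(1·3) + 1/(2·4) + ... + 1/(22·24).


1/(k(k+2)) = (1/2)·(1/k - 1/(k+2)) (partial fractions)
Telescoping: Σ = (1/2)·(1 + 1/2 - 1/23 - 1/24) = 781/1104

Sum = 781/1104


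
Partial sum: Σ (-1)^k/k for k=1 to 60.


S = -1 + 1/2 - 1/3 + 1/4 - 1/5 + 1/6 - 1/7 + 1/8 ± ...
= -0.6849
(Full series converges to -ln(2) ≈ -0.6931)

S_60 = -0.6849


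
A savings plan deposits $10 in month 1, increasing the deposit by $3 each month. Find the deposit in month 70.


aₙ = a₁ + (n-1)d
= 10 + (70-1)×3
= 10 + 207
= 217

a_70 = 217


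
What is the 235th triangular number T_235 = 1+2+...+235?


n(n+1)/2 = 235×236/2 = 55460/2 = 27730

Σk = 27730


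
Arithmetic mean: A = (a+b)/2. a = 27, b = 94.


AM = (27 + 94)/2 = 121/2 = 60.5

AM = 60.5


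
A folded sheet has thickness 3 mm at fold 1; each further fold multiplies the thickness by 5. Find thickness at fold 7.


aₙ = a₁·r^(n-1)
= 3×5^6
= 3×15625
= 46875

a_7 = 46875


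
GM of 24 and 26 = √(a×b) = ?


GM = √(24×26) = √624 = 24.98

GM = 24.98


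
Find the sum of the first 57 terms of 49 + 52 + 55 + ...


aₙ = 49 + (57-1)×3 = 217
Sₙ = n(a₁+aₙ)/2 = 57×(49+217)/2
= 57×266/2 = 7581

S_57 = 7581


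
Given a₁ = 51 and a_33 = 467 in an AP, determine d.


d = (aₙ - a₁)/(n-1)
= (467 - 51)/(33-1)
= 416/32 = 13

d = 13


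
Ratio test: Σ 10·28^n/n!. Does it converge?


aₙ = 10·28^n/n!
a_{n+1}/aₙ = 28^(n+1)/(n+1)! × n!/28^n  (constant 10 cancels)
= 28/(n+1)
L = lim(n→∞) 28/(n+1) = 0
L < 1 → series CONVERGES

Converges (ratio test: L = 0 < 1)


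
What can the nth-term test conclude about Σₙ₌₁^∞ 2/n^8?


lim(n→∞) 2/n^8 = 0
lim aₙ = 0 → nth-term test is INCONCLUSIVE
(Need other tests; this is actually a convergent p-series with p=8 > 1)

Inconclusive (lim aₙ = 0; need another test)


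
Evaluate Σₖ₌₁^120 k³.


n(n+1)/2 = 120×121/2 = 7260
Σk³ = 7260² = 52707600

Σk³ = 52707600


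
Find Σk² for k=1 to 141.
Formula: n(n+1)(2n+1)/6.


n = 141
n(n+1)(2n+1)/6 = 141×142×283/6
= 5666226/6 = 944371

Σk² = 944371


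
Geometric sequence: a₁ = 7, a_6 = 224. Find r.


r^(n-1) = aₙ/a₁
r^5 = 224/7 = 32
r = 32^(1/5)
= 2

r = 2


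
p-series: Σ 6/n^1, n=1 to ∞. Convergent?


p-series test: Σ c/n^p converges if p > 1, diverges if p ≤ 1 (constant c > 0 doesn't affect convergence).
p = 1
1 ≤ 1 → DIVERGES

Diverges (p = 1 ≤ 1)


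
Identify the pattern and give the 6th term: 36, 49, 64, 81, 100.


Pattern: perfect squares: n²
Terms: 36, 49, 64, 81, 100
Next term = 121

Next term = 121


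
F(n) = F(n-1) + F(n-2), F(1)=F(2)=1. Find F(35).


Fibonacci sequence: 1, 1, 2, 3, 5, 8, 13, 21, 34, 55, 89, ...
F(35) = 9227465

F(35) = 9227465


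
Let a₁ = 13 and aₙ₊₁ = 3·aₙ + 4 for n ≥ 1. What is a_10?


Computing step by step:
a_1 = 13
a_2 = 43
a_3 = 133
a_4 = 403
a_5 = 1213
a_6 = 3643
a_7 = 10933
a_8 = 32803
a_9 = 98413
a_10 = 295243


a_10 = 295243


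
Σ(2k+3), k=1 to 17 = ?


Σ(2k+3) = 2·Σk + 3·n
= 2·153 + 3·17
= 306 + 51 = 357

Σ = 357


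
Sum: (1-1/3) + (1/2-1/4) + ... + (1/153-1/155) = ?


Telescoping with gap 2: two head and two tail terms survive.
= (1 + 1/2) - (1/154 + 1/155)
= 3/2 - 1/154 - 1/155 = 17748/11935

Sum = 17748/11935


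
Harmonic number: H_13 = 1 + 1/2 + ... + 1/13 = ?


H_13 = 1/1 + 1/2 + 1/3 + ... + 1/13
= 1145993/360360
≈ 3.1801

H_13 = 1145993/360360 ≈ 3.1801


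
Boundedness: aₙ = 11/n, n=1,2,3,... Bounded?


a₁ = 11, a₂ = 11/2, a₃ = 11/3, ...
0 < aₙ ≤ 11 for all n ≥ 1
Lower bound: 0, Upper bound: 11
The sequence IS bounded

Bounded (0 < aₙ ≤ 11)


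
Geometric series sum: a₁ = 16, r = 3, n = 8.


Sₙ = 16×(3^8 - 1)/(3 - 1)
= 16×(6561 - 1)/2
= 16×6560/2
= 52480

S_8 = 52480


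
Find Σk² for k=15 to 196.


Σₖ₌15^196 k² = Σₖ₌₁^196 k² − Σₖ₌₁^14 k²
= 196·197·393/6 − 14·15·29/6
= 2529086 − 1015 = 2528071

Σk² = 2528071


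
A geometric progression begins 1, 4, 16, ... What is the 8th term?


aₙ = a₁·r^(n-1)
= 1×4^7
= 1×16384
= 16384

a_8 = 16384


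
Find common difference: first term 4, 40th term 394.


d = (aₙ - a₁)/(n-1)
= (394 - 4)/(40-1)
= 390/39 = 10

d = 10


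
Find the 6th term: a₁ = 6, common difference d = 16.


aₙ = a₁ + (n-1)d
= 6 + (6-1)×16
= 6 + 80
= 86

a_6 = 86


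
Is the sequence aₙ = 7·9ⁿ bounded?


aₙ = 7·9ⁿ → as n→∞, aₙ→∞ (since base 9 > 1)
No finite upper bound exists
The sequence is UNBOUNDED

Unbounded (aₙ → ∞ as n → ∞)


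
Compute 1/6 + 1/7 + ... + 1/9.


Σₖ₌6^9 1/k = 1/6 + 1/7 + 1/8 + 1/9
= 275/504
≈ 0.5456

Sum = 275/504 ≈ 0.5456


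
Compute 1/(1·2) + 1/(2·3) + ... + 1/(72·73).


1/(k(k+1)) = 1/k - 1/(k+1) (partial fractions)
Telescoping: Σ = 1 - 1/73 = 72/73

Sum = 72/73


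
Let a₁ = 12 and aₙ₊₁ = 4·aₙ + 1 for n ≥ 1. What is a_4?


Computing step by step:
a_1 = 12
a_2 = 49
a_3 = 197
a_4 = 789


a_4 = 789


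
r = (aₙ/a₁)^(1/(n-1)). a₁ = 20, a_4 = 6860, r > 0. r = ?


r^(n-1) = aₙ/a₁
r^3 = 6860/20 = 343
r = 343^(1/3)
= 7

r = 7


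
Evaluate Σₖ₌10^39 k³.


Σₖ₌10^39 k³ = [39·40/2]² − [9·10/2]²
= 608400 − 2025 = 606375

Σk³ = 606375


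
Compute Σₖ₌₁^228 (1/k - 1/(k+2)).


Telescoping with gap 2: two head and two tail terms survive.
= (1 + 1/2) - (1/229 + 1/230)
= 3/2 - 1/229 - 1/230 = 39273/26335

Sum = 39273/26335


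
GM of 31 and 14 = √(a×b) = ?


GM = √(31×14) = √434 = 20.8327

GM = 20.8327


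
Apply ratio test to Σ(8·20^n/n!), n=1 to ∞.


aₙ = 8·20^n/n!
a_{n+1}/aₙ = 20^(n+1)/(n+1)! × n!/20^n  (constant 8 cancels)
= 20/(n+1)
L = lim(n→∞) 20/(n+1) = 0
L < 1 → series CONVERGES

Converges (ratio test: L = 0 < 1)


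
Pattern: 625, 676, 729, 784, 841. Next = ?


Pattern: perfect squares: n²
Terms: 625, 676, 729, 784, 841
Next term = 900

Next term = 900


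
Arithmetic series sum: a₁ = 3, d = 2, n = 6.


aₙ = 3 + (6-1)×2 = 13
Sₙ = n(a₁+aₙ)/2 = 6×(3+13)/2
= 6×16/2 = 48

S_6 = 48


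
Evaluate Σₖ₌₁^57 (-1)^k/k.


S = -1 + 1/2 - 1/3 + 1/4 - 1/5 + 1/6 - 1/7 + 1/8 ± ...
= -0.7018
(Full series converges to -ln(2) ≈ -0.6931)

S_57 = -0.7018


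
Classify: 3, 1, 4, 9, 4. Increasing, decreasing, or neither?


Differences: -2, 3, 5, -5
Difference at position 2 is +3 (> 0) but position 1 is -2 (< 0) — sequence both rises and falls
→ NOT monotonic

Not monotonic


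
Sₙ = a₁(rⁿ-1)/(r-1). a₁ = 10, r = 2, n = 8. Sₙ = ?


Sₙ = 10×(2^8 - 1)/(2 - 1)
= 10×(256 - 1)/1
= 10×255/1
= 2550

S_8 = 2550


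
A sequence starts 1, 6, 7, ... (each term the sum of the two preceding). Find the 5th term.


Computing iteratively: 1, 6, 7, 13, 20
a_5 = 20

a_5 = 20


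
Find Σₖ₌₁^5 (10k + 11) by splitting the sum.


Σ(10k+11) = 10·Σk + 11·n
= 10·15 + 11·5
= 150 + 55 = 205

Σ = 205


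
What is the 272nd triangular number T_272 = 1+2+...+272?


n(n+1)/2 = 272×273/2 = 74256/2 = 37128

Σk = 37128


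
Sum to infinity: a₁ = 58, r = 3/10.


S∞ = a₁/(1-r) = 58/(1 - 3/10)
= 58/(7/10)
= 580/7

S∞ = 580/7


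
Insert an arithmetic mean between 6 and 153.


AM = (6 + 153)/2 = 159/2 = 79.5

AM = 79.5


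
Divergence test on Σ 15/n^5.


lim(n→∞) 15/n^5 = 0
lim aₙ = 0 → nth-term test is INCONCLUSIVE
(Need other tests; this is actually a convergent p-series with p=5 > 1)

Inconclusive (lim aₙ = 0; need another test)


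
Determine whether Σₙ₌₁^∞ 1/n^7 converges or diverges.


p-series test: Σ c/n^p converges if p > 1, diverges if p ≤ 1 (constant c > 0 doesn't affect convergence).
p = 7
7 > 1 → CONVERGES

Converges (p = 7 > 1)


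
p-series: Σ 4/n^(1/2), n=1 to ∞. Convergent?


p-series test: Σ c/n^p converges if p > 1, diverges if p ≤ 1 (constant c > 0 doesn't affect convergence).
p = 1/2
1/2 ≤ 1 → DIVERGES

Diverges (p = 1/2 ≤ 1)


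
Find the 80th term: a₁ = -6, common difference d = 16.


aₙ = a₁ + (n-1)d
= -6 + (80-1)×16
= -6 + 1264
= 1258

a_80 = 1258
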